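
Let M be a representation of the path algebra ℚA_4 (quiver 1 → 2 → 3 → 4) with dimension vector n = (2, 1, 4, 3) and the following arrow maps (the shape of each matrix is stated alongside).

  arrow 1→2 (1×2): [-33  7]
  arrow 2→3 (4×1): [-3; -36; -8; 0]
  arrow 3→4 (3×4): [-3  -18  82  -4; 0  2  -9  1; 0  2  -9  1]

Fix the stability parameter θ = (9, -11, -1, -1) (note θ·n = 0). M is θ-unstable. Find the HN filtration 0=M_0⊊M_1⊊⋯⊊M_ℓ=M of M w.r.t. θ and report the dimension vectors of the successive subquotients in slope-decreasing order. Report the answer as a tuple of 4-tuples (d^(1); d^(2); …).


Barcode: M ≅ I[1,1], I[1,4], I[3,3]^2, I[3,4], I[4,4]. HN layers by μ_θ (2 steps, strictly decreasing):
  μ^(1)=9; μ^(2)=-1

((1, 0, 0, 0); (1, 1, 4, 3))


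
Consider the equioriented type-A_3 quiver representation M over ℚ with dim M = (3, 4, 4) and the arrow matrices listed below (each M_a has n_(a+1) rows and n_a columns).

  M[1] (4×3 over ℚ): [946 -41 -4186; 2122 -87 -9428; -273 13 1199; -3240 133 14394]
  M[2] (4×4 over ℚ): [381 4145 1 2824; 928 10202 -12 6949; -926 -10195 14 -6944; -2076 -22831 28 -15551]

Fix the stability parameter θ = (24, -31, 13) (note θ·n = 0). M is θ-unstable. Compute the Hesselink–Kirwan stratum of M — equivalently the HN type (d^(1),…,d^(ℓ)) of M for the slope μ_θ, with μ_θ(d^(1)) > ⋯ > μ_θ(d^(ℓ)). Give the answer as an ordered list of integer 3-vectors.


Via rank(M_{q-1}∘⋯∘M_p): M ≅ I[1,2], I[1,3]^2, I[2,3], I[3,3].
μ_θ-semistable layers: μ^(1)=13; μ^(2)=-7/2; μ^(3)=-31

((0, 0, 4); (3, 3, 0); (0, 1, 0))


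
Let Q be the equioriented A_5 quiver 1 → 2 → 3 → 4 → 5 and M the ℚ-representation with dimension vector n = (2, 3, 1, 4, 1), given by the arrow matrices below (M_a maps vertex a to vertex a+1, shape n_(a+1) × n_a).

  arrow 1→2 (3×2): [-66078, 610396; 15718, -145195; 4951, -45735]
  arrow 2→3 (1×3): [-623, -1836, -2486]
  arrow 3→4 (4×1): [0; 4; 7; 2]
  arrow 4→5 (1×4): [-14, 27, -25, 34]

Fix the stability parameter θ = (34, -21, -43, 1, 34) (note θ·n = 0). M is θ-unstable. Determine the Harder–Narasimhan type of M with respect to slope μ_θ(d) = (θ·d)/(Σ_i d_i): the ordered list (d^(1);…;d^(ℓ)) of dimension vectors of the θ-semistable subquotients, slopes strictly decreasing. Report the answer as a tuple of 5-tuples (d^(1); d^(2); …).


Interval decomposition of M: I[1,2], I[1,5], I[2,2], I[4,4]^3.
HN type (ℓ=5): μ^(1)=34; μ^(2)=13/2; μ^(3)=1; μ^(4)=-10; μ^(5)=-21

((0, 0, 0, 0, 1); (1, 1, 0, 0, 0); (0, 0, 0, 4, 0); (1, 1, 1, 0, 0); (0, 1, 0, 0, 0))


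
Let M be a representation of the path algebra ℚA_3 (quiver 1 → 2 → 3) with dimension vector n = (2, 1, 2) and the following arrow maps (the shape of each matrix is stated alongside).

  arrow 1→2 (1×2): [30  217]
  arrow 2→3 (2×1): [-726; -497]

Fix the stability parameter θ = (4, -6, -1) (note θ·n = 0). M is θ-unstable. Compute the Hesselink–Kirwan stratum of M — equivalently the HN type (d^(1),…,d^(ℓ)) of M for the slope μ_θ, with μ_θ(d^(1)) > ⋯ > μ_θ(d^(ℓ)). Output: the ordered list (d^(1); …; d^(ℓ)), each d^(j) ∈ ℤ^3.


Barcode: M ≅ I[1,1], I[1,3], I[3,3]. HN layers by μ_θ (2 steps, strictly decreasing):
  μ^(1)=4; μ^(2)=-1

((1, 0, 0); (1, 1, 2))


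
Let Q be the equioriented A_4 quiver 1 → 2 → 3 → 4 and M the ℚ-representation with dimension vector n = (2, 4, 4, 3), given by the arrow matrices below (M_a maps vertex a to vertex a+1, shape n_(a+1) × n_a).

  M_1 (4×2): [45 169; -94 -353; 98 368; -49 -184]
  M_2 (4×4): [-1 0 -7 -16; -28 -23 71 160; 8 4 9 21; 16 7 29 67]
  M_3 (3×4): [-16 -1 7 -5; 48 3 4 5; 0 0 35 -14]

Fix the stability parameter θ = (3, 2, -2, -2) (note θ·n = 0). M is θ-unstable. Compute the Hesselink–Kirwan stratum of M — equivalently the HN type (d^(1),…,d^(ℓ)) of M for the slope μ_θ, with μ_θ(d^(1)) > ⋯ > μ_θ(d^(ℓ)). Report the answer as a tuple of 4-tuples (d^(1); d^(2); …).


Barcode: M ≅ I[1,3], I[1,4], I[2,3], I[2,4], I[4,4]. HN layers by μ_θ (5 steps, strictly decreasing):
  μ^(1)=1; μ^(2)=1/4; μ^(3)=0; μ^(4)=-2/3; μ^(5)=-2

((1, 1, 1, 0); (1, 1, 1, 1); (0, 1, 1, 0); (0, 1, 1, 1); (0, 0, 0, 1))


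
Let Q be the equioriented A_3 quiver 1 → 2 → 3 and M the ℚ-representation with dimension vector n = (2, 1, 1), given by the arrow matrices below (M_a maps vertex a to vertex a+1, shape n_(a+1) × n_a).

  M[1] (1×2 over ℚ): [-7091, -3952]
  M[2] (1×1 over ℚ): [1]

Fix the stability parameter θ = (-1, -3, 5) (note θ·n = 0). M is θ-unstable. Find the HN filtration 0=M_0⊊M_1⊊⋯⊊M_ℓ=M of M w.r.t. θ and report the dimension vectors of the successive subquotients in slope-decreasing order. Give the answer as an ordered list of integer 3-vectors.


Barcode: M ≅ I[1,1], I[1,3]. HN layers by μ_θ (3 steps, strictly decreasing):
  μ^(1)=5; μ^(2)=-1; μ^(3)=-2

((0, 0, 1); (1, 0, 0); (1, 1, 0))


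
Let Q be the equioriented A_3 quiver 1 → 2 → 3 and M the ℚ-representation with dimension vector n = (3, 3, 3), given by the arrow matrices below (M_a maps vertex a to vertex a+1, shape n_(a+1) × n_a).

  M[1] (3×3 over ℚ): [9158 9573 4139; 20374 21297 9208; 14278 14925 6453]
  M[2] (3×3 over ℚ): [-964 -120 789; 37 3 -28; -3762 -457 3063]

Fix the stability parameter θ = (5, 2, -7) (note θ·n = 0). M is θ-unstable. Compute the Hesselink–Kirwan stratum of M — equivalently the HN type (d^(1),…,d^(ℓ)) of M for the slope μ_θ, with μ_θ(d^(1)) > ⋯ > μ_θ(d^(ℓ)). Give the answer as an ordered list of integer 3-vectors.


Interval decomposition of M: I[1,1], I[1,3]^2, I[2,3].
HN type (ℓ=3): μ^(1)=5; μ^(2)=0; μ^(3)=-5/2

((1, 0, 0); (2, 2, 2); (0, 1, 1))


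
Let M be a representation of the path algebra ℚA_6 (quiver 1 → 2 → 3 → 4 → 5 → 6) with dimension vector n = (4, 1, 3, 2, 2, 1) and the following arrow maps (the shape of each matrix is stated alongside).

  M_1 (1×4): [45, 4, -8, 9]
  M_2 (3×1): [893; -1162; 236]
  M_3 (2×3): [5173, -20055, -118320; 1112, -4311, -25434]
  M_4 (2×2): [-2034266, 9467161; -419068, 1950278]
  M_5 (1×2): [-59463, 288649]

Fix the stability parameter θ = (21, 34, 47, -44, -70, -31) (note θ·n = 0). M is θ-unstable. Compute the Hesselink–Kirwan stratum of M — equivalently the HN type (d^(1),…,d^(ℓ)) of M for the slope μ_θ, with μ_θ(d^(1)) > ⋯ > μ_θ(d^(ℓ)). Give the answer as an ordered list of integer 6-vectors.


Barcode: M ≅ I[1,1]^3, I[1,4], I[3,3], I[3,6], I[5,5]. HN layers by μ_θ (5 steps, strictly decreasing):
  μ^(1)=47; μ^(2)=21; μ^(3)=29/2; μ^(4)=-49/2; μ^(5)=-70

((0, 0, 1, 0, 0, 0); (3, 0, 0, 0, 0, 0); (1, 1, 1, 1, 0, 0); (0, 0, 1, 1, 1, 1); (0, 0, 0, 0, 1, 0))


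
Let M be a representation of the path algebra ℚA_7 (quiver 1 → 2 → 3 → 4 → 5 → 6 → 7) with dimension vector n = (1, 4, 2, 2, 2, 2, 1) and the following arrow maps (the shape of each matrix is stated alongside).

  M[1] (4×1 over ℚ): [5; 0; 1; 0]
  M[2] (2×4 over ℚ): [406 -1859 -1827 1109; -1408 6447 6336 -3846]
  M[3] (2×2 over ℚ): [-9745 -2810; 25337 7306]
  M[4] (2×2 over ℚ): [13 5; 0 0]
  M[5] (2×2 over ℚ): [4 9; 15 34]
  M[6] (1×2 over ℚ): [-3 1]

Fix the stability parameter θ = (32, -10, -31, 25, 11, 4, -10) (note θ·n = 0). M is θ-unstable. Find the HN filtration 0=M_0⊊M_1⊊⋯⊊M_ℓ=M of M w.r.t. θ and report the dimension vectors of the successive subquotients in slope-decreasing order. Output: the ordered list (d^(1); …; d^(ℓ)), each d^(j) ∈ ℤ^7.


Interval decomposition of M: I[1,4], I[2,2]^2, I[2,3], I[4,7], I[5,6].
HN type (ℓ=5): μ^(1)=25; μ^(2)=15/2; μ^(3)=-3; μ^(4)=-10; μ^(5)=-41/2

((0, 0, 0, 1, 0, 0, 0); (0, 0, 0, 1, 2, 2, 1); (1, 1, 1, 0, 0, 0, 0); (0, 2, 0, 0, 0, 0, 0); (0, 1, 1, 0, 0, 0, 0))


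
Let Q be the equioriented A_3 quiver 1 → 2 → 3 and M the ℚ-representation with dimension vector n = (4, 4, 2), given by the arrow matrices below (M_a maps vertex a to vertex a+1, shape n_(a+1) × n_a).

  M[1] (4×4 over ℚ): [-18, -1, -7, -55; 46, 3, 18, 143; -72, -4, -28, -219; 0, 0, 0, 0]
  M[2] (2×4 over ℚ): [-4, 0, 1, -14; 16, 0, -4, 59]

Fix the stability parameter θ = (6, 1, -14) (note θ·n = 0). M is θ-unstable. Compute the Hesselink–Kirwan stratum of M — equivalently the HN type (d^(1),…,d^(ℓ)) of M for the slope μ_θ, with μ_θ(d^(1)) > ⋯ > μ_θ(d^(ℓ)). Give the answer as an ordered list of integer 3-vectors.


Barcode: M ≅ I[1,1], I[1,2]^2, I[1,3], I[2,3]. HN layers by μ_θ (4 steps, strictly decreasing):
  μ^(1)=6; μ^(2)=7/2; μ^(3)=-7/3; μ^(4)=-13/2

((1, 0, 0); (2, 2, 0); (1, 1, 1); (0, 1, 1))


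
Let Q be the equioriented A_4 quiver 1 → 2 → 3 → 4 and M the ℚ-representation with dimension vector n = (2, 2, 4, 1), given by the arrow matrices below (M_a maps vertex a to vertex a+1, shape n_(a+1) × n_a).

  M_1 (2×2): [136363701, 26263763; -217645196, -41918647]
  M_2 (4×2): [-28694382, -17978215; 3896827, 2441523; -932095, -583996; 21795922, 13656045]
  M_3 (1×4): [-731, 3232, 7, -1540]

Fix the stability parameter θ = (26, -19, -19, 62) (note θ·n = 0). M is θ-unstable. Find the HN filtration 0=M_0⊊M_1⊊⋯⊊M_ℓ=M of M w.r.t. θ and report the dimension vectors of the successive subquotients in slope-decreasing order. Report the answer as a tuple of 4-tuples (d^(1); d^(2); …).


Barcode: M ≅ I[1,3], I[1,4], I[3,3]^2. HN layers by μ_θ (3 steps, strictly decreasing):
  μ^(1)=62; μ^(2)=-4; μ^(3)=-19

((0, 0, 0, 1); (2, 2, 2, 0); (0, 0, 2, 0))


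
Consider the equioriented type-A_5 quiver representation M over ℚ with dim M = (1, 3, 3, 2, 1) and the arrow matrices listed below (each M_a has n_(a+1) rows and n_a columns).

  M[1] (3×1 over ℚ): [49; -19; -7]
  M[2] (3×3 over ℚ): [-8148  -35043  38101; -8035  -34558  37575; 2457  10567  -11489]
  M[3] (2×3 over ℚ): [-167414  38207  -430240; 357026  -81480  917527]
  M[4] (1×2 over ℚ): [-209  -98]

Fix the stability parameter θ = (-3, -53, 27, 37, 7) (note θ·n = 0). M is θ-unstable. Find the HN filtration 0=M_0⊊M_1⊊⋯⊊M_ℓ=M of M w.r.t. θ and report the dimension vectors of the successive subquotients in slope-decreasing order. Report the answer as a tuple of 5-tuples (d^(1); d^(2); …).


Barcode: M ≅ I[1,4], I[2,3], I[2,5]. HN layers by μ_θ (5 steps, strictly decreasing):
  μ^(1)=37; μ^(2)=27; μ^(3)=71/3; μ^(4)=-28; μ^(5)=-53

((0, 0, 0, 1, 0); (0, 0, 2, 0, 0); (0, 0, 1, 1, 1); (1, 1, 0, 0, 0); (0, 2, 0, 0, 0))


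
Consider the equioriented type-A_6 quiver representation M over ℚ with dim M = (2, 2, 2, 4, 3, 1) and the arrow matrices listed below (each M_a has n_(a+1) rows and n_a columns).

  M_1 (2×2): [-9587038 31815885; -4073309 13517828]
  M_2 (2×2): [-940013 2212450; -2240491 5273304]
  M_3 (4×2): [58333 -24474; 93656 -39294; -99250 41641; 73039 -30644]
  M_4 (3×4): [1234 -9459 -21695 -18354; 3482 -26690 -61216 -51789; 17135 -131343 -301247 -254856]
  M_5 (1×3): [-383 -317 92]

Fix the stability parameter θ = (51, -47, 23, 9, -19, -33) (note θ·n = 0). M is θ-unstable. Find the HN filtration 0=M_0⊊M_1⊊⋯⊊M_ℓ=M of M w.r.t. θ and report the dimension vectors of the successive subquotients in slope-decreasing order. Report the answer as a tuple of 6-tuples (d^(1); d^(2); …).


Via rank(M_{q-1}∘⋯∘M_p): M ≅ I[1,5], I[1,6], I[4,4], I[4,5].
μ_θ-semistable layers: μ^(1)=9; μ^(2)=13/3; μ^(3)=2; μ^(4)=-8/3; μ^(5)=-5

((0, 0, 0, 1, 0, 0); (0, 0, 1, 1, 1, 0); (1, 1, 0, 0, 0, 0); (1, 1, 1, 1, 1, 1); (0, 0, 0, 1, 1, 0))


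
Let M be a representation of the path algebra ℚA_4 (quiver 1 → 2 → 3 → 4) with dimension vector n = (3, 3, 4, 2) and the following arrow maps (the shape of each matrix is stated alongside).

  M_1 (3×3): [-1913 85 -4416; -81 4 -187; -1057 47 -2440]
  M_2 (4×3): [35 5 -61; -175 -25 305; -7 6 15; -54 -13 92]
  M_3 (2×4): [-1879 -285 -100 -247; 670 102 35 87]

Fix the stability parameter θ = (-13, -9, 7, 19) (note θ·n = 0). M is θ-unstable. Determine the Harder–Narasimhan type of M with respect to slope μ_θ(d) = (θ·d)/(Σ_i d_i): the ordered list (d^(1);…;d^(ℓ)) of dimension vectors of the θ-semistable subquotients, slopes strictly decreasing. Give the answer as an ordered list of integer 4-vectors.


Interval decomposition of M: I[1,2], I[1,4]^2, I[3,3]^2.
HN type (ℓ=4): μ^(1)=19; μ^(2)=7; μ^(3)=-9; μ^(4)=-13

((0, 0, 0, 2); (0, 0, 4, 0); (0, 3, 0, 0); (3, 0, 0, 0))


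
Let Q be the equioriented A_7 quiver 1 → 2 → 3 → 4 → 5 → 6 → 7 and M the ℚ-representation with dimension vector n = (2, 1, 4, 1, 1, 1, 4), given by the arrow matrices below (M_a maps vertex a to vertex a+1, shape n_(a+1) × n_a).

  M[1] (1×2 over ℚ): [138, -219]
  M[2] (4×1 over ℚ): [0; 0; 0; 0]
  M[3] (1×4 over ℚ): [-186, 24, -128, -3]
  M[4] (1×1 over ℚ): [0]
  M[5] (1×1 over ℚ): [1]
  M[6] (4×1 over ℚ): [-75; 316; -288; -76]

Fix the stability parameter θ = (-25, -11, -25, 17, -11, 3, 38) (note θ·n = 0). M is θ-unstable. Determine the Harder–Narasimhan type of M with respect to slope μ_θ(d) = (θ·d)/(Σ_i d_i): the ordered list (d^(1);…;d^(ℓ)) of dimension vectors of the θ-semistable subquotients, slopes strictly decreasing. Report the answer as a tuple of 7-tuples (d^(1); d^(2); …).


Barcode: M ≅ I[1,1], I[1,2], I[3,3]^3, I[3,4], I[5,7], I[7,7]^3. HN layers by μ_θ (5 steps, strictly decreasing):
  μ^(1)=38; μ^(2)=17; μ^(3)=3; μ^(4)=-11; μ^(5)=-25

((0, 0, 0, 0, 0, 0, 4); (0, 0, 0, 1, 0, 0, 0); (0, 0, 0, 0, 0, 1, 0); (0, 1, 0, 0, 1, 0, 0); (2, 0, 4, 0, 0, 0, 0))


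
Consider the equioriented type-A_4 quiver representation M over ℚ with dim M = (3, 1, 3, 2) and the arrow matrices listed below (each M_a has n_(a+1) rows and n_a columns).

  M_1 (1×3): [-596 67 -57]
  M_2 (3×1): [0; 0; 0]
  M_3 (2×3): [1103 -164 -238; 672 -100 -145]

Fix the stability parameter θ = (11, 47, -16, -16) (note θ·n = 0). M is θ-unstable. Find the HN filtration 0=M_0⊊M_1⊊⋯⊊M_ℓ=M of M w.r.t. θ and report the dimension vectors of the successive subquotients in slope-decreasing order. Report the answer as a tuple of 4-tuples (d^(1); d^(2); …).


Barcode: M ≅ I[1,1]^2, I[1,2], I[3,3], I[3,4]^2. HN layers by μ_θ (3 steps, strictly decreasing):
  μ^(1)=47; μ^(2)=11; μ^(3)=-16

((0, 1, 0, 0); (3, 0, 0, 0); (0, 0, 3, 2))


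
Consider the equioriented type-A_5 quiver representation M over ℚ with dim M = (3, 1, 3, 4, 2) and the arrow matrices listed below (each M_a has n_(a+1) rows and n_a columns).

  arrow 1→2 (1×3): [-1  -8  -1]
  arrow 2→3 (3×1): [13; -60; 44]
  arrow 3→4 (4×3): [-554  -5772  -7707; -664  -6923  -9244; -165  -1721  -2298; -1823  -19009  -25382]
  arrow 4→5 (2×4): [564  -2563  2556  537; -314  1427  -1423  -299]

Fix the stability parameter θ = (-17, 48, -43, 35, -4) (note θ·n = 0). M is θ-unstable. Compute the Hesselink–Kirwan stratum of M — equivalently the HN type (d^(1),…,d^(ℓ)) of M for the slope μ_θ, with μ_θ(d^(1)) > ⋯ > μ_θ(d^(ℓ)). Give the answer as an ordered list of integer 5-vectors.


Barcode: M ≅ I[1,1]^2, I[1,5], I[3,4], I[3,5], I[4,4]. HN layers by μ_θ (5 steps, strictly decreasing):
  μ^(1)=35; μ^(2)=31/2; μ^(3)=5/2; μ^(4)=-17; μ^(5)=-43

((0, 0, 0, 2, 0); (0, 0, 0, 2, 2); (0, 1, 1, 0, 0); (3, 0, 0, 0, 0); (0, 0, 2, 0, 0))


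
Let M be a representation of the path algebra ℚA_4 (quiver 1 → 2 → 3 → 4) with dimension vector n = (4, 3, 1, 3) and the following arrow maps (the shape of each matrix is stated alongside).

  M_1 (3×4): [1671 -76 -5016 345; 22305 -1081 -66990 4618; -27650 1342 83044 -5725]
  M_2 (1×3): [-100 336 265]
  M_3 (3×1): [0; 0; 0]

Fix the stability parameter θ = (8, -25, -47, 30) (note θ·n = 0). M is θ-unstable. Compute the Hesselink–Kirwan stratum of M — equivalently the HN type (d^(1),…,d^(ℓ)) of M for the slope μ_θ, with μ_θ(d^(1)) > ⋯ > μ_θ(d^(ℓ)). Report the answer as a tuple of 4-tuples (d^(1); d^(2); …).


Barcode: M ≅ I[1,1], I[1,2]^2, I[1,3], I[4,4]^3. HN layers by μ_θ (4 steps, strictly decreasing):
  μ^(1)=30; μ^(2)=8; μ^(3)=-17/2; μ^(4)=-64/3

((0, 0, 0, 3); (1, 0, 0, 0); (2, 2, 0, 0); (1, 1, 1, 0))


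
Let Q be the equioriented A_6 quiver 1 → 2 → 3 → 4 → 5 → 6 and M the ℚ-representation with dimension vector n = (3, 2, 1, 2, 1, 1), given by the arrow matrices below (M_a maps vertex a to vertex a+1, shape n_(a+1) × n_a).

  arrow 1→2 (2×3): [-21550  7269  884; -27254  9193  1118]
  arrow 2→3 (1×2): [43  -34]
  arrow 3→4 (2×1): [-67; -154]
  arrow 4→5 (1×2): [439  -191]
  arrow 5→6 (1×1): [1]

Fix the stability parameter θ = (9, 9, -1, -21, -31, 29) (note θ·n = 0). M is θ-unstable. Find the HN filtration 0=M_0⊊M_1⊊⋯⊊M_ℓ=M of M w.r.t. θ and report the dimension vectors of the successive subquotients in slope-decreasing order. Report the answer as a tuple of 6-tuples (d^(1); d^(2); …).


Interval decomposition of M: I[1,1], I[1,2], I[1,6], I[4,4].
HN type (ℓ=4): μ^(1)=29; μ^(2)=9; μ^(3)=-7; μ^(4)=-21

((0, 0, 0, 0, 0, 1); (2, 1, 0, 0, 0, 0); (1, 1, 1, 1, 1, 0); (0, 0, 0, 1, 0, 0))


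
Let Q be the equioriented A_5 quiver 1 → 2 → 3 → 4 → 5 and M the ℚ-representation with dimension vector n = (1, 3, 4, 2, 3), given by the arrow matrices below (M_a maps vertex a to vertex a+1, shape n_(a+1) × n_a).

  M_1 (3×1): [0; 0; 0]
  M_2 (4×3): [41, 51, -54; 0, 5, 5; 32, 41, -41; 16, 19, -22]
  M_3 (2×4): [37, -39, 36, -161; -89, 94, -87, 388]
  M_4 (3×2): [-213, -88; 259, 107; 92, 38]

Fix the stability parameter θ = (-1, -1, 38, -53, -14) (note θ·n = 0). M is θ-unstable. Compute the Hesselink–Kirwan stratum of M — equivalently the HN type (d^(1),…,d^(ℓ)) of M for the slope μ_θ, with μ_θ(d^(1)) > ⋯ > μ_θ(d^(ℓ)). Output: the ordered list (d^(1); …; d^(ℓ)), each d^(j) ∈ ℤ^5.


Via rank(M_{q-1}∘⋯∘M_p): M ≅ I[1,1], I[2,3], I[2,5]^2, I[3,3], I[5,5].
μ_θ-semistable layers: μ^(1)=38; μ^(2)=-1; μ^(3)=-15/2; μ^(4)=-14

((0, 0, 2, 0, 0); (1, 1, 0, 0, 0); (0, 2, 2, 2, 2); (0, 0, 0, 0, 1))


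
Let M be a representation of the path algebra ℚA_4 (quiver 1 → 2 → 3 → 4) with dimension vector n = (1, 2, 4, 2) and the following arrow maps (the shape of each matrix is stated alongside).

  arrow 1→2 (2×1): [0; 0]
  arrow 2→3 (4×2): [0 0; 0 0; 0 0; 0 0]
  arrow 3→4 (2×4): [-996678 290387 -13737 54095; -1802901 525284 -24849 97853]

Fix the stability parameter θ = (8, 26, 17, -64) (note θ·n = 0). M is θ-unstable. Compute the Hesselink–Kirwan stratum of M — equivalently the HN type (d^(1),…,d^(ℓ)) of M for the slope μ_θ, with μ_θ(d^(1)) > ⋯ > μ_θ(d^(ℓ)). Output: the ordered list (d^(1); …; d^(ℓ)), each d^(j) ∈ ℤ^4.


Barcode: M ≅ I[1,1], I[2,2]^2, I[3,3]^2, I[3,4]^2. HN layers by μ_θ (4 steps, strictly decreasing):
  μ^(1)=26; μ^(2)=17; μ^(3)=8; μ^(4)=-47/2

((0, 2, 0, 0); (0, 0, 2, 0); (1, 0, 0, 0); (0, 0, 2, 2))


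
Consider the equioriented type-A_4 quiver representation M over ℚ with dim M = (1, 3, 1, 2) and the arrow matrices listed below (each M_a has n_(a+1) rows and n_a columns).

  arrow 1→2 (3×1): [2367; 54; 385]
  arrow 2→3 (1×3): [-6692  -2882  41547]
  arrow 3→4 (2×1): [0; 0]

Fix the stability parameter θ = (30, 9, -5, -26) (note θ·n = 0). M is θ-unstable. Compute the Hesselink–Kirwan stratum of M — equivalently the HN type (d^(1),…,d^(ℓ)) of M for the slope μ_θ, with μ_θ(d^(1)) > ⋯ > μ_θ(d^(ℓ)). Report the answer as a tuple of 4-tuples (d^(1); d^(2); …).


Via rank(M_{q-1}∘⋯∘M_p): M ≅ I[1,3], I[2,2]^2, I[4,4]^2.
μ_θ-semistable layers: μ^(1)=34/3; μ^(2)=9; μ^(3)=-26

((1, 1, 1, 0); (0, 2, 0, 0); (0, 0, 0, 2))


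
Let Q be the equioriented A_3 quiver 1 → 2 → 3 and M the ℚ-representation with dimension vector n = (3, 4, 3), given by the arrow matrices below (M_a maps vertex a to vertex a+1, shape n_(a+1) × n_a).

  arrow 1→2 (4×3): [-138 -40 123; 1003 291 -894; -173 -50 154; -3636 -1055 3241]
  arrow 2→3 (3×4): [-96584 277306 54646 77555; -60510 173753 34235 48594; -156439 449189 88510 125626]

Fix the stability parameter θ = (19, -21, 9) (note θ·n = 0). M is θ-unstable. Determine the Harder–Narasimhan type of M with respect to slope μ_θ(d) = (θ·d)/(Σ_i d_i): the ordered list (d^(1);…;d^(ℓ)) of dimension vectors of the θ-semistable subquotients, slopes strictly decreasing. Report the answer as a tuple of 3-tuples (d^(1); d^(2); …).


Interval decomposition of M: I[1,3]^3, I[2,2].
HN type (ℓ=3): μ^(1)=9; μ^(2)=-1; μ^(3)=-21

((0, 0, 3); (3, 3, 0); (0, 1, 0))


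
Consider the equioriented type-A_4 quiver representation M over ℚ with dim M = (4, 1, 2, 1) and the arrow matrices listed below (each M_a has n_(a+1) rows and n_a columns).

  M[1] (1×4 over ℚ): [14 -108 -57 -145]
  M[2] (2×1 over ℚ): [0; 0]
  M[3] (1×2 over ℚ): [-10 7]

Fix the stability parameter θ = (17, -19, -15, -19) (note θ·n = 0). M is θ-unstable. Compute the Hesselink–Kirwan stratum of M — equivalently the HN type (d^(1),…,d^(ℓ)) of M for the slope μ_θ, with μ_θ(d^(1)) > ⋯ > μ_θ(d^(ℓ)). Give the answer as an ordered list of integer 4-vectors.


Via rank(M_{q-1}∘⋯∘M_p): M ≅ I[1,1]^3, I[1,2], I[3,3], I[3,4].
μ_θ-semistable layers: μ^(1)=17; μ^(2)=-1; μ^(3)=-15; μ^(4)=-17

((3, 0, 0, 0); (1, 1, 0, 0); (0, 0, 1, 0); (0, 0, 1, 1))


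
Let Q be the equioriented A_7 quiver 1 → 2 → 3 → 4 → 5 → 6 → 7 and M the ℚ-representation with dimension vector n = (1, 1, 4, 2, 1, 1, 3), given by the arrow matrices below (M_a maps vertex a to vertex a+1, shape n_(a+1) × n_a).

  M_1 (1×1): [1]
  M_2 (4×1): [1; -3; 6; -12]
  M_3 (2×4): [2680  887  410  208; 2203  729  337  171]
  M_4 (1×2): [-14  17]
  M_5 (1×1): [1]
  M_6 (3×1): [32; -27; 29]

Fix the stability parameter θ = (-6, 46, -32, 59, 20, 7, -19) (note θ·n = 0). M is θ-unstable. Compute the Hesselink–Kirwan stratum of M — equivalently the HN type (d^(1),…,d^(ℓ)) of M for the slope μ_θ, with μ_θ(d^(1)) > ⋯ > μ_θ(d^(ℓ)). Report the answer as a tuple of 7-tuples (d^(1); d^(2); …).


Interval decomposition of M: I[1,4], I[3,3]^2, I[3,7], I[7,7]^2.
HN type (ℓ=6): μ^(1)=59; μ^(2)=67/4; μ^(3)=7; μ^(4)=-6; μ^(5)=-19; μ^(6)=-32

((0, 0, 0, 1, 0, 0, 0); (0, 0, 0, 1, 1, 1, 1); (0, 1, 1, 0, 0, 0, 0); (1, 0, 0, 0, 0, 0, 0); (0, 0, 0, 0, 0, 0, 2); (0, 0, 3, 0, 0, 0, 0))


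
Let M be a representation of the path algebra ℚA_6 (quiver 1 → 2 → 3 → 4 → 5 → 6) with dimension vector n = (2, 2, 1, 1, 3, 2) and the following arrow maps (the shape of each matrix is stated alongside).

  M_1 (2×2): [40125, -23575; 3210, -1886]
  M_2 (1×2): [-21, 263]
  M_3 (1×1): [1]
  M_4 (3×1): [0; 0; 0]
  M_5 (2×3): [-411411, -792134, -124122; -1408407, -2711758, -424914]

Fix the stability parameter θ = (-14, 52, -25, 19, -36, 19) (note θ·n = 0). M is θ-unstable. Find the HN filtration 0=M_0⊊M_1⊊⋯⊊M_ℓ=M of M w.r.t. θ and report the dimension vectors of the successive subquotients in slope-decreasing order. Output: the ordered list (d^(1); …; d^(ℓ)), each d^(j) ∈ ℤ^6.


Barcode: M ≅ I[1,1], I[1,4], I[2,2], I[5,5]^2, I[5,6], I[6,6]. HN layers by μ_θ (5 steps, strictly decreasing):
  μ^(1)=52; μ^(2)=19; μ^(3)=27/2; μ^(4)=-14; μ^(5)=-36

((0, 1, 0, 0, 0, 0); (0, 0, 0, 1, 0, 2); (0, 1, 1, 0, 0, 0); (2, 0, 0, 0, 0, 0); (0, 0, 0, 0, 3, 0))


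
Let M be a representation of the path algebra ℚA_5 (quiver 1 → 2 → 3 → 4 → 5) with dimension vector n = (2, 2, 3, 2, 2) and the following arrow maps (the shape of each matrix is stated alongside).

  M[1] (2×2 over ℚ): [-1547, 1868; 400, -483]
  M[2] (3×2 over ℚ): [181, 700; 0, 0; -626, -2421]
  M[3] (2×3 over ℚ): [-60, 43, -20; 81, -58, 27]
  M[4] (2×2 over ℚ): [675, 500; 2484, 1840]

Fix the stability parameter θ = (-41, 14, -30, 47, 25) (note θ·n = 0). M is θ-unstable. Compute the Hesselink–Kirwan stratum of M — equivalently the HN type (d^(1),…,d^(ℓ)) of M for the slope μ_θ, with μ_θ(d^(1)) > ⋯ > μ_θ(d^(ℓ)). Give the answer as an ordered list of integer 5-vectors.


Via rank(M_{q-1}∘⋯∘M_p): M ≅ I[1,3], I[1,4], I[3,5], I[5,5].
μ_θ-semistable layers: μ^(1)=47; μ^(2)=36; μ^(3)=25; μ^(4)=-8; μ^(5)=-30; μ^(6)=-41

((0, 0, 0, 1, 0); (0, 0, 0, 1, 1); (0, 0, 0, 0, 1); (0, 2, 2, 0, 0); (0, 0, 1, 0, 0); (2, 0, 0, 0, 0))


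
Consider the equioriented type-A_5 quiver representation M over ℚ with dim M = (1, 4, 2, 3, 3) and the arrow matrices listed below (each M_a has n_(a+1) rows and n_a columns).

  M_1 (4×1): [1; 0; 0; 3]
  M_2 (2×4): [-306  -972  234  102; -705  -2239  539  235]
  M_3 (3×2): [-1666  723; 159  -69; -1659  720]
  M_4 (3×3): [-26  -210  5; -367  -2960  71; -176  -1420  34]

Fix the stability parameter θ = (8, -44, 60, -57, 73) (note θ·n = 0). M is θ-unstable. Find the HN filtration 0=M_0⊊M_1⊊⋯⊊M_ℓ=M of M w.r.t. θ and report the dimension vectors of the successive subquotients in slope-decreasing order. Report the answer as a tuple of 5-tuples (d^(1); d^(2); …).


Interval decomposition of M: I[1,2], I[2,2], I[2,5]^2, I[4,4], I[5,5].
HN type (ℓ=5): μ^(1)=73; μ^(2)=3/2; μ^(3)=-18; μ^(4)=-44; μ^(5)=-57

((0, 0, 0, 0, 3); (0, 0, 2, 2, 0); (1, 1, 0, 0, 0); (0, 3, 0, 0, 0); (0, 0, 0, 1, 0))


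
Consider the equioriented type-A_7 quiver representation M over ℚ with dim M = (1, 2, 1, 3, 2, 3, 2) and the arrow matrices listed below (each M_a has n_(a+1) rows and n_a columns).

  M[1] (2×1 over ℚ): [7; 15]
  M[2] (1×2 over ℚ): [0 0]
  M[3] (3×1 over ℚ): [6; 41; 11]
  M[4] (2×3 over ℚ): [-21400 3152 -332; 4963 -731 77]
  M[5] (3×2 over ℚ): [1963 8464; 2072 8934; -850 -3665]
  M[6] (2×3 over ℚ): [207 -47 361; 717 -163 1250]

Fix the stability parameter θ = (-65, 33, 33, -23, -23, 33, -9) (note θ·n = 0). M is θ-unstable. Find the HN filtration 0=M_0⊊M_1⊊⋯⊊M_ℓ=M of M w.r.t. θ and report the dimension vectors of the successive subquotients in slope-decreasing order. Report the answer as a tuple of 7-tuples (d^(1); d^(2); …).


Via rank(M_{q-1}∘⋯∘M_p): M ≅ I[1,2], I[2,2], I[3,7], I[4,4], I[4,7], I[6,6].
μ_θ-semistable layers: μ^(1)=33; μ^(2)=12; μ^(3)=-13/3; μ^(4)=-23; μ^(5)=-65

((0, 2, 0, 0, 0, 1, 0); (0, 0, 0, 0, 0, 2, 2); (0, 0, 1, 1, 1, 0, 0); (0, 0, 0, 2, 1, 0, 0); (1, 0, 0, 0, 0, 0, 0))


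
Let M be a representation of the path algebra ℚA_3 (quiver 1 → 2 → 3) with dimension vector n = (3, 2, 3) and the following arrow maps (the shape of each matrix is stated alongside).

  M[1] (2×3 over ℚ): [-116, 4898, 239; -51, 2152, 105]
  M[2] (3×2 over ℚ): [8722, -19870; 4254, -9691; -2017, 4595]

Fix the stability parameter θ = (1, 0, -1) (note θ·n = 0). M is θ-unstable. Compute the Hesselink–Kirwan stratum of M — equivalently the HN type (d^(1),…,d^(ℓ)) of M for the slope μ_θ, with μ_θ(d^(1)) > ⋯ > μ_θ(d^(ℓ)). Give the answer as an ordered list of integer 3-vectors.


Via rank(M_{q-1}∘⋯∘M_p): M ≅ I[1,1], I[1,3]^2, I[3,3].
μ_θ-semistable layers: μ^(1)=1; μ^(2)=0; μ^(3)=-1

((1, 0, 0); (2, 2, 2); (0, 0, 1))


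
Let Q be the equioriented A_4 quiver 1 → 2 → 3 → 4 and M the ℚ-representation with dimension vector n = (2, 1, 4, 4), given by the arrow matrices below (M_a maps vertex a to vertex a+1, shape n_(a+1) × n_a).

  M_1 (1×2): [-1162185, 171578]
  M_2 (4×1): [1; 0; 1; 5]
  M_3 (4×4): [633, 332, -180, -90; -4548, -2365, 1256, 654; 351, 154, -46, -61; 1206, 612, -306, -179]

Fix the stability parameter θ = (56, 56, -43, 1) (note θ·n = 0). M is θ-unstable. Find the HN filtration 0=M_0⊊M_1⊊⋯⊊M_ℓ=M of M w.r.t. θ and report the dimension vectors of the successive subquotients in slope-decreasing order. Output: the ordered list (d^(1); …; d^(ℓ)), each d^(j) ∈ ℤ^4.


Interval decomposition of M: I[1,1], I[1,4], I[3,3], I[3,4]^2, I[4,4].
HN type (ℓ=4): μ^(1)=56; μ^(2)=35/2; μ^(3)=1; μ^(4)=-43

((1, 0, 0, 0); (1, 1, 1, 1); (0, 0, 0, 3); (0, 0, 3, 0))


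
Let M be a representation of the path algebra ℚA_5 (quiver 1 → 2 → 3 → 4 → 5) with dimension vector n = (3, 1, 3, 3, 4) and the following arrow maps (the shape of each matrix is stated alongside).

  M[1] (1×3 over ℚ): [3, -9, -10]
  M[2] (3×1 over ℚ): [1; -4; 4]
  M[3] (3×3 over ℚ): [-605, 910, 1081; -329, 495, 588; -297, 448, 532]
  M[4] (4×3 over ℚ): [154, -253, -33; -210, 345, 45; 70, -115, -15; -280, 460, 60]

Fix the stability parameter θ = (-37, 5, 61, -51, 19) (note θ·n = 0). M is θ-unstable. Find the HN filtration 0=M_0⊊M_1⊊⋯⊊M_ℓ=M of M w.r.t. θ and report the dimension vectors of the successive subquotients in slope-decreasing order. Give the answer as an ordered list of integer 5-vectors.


Via rank(M_{q-1}∘⋯∘M_p): M ≅ I[1,1]^2, I[1,4], I[3,4], I[3,5], I[5,5]^3.
μ_θ-semistable layers: μ^(1)=19; μ^(2)=5; μ^(3)=-37

((0, 0, 0, 0, 4); (0, 1, 3, 3, 0); (3, 0, 0, 0, 0))


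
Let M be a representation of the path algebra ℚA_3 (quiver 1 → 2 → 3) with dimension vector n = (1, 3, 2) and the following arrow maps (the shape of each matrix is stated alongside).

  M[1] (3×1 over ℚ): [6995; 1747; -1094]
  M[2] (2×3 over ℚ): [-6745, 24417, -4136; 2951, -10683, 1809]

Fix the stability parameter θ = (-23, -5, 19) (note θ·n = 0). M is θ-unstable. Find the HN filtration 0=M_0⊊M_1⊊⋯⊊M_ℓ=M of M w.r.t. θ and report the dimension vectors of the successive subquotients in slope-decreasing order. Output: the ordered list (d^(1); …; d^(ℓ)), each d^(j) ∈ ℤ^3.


Interval decomposition of M: I[1,3], I[2,2], I[2,3].
HN type (ℓ=3): μ^(1)=19; μ^(2)=-5; μ^(3)=-23

((0, 0, 2); (0, 3, 0); (1, 0, 0))


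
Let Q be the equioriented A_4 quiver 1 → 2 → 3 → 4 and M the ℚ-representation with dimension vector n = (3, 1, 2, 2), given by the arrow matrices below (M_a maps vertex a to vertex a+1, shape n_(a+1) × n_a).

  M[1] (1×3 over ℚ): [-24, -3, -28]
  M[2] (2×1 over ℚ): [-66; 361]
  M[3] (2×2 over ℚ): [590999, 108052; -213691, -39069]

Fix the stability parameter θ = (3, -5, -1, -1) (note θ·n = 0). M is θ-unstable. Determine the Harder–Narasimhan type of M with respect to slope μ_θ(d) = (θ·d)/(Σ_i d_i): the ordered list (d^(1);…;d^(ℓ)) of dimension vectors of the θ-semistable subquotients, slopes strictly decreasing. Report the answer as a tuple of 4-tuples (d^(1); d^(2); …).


Interval decomposition of M: I[1,1]^2, I[1,4], I[3,4].
HN type (ℓ=2): μ^(1)=3; μ^(2)=-1

((2, 0, 0, 0); (1, 1, 2, 2))


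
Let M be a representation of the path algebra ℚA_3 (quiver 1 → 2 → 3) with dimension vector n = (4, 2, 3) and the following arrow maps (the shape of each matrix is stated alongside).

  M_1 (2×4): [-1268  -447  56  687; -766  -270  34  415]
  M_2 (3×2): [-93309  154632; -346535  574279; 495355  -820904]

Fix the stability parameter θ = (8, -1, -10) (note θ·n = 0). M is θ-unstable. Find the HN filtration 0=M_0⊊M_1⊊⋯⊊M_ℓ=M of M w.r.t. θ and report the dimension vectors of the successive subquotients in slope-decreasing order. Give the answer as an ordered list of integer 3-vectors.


Interval decomposition of M: I[1,1]^2, I[1,3]^2, I[3,3].
HN type (ℓ=3): μ^(1)=8; μ^(2)=-1; μ^(3)=-10

((2, 0, 0); (2, 2, 2); (0, 0, 1))


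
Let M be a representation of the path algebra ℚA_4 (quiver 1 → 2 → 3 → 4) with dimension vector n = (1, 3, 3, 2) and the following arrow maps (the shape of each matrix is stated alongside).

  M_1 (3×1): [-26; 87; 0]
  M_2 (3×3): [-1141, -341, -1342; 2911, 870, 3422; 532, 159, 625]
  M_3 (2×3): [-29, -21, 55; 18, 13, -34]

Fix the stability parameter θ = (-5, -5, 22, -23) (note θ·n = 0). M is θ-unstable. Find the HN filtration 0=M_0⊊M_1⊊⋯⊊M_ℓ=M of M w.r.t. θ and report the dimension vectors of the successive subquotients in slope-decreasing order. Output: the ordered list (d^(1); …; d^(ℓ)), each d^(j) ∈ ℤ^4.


Interval decomposition of M: I[1,3], I[2,4]^2.
HN type (ℓ=3): μ^(1)=22; μ^(2)=-1/2; μ^(3)=-5

((0, 0, 1, 0); (0, 0, 2, 2); (1, 3, 0, 0))


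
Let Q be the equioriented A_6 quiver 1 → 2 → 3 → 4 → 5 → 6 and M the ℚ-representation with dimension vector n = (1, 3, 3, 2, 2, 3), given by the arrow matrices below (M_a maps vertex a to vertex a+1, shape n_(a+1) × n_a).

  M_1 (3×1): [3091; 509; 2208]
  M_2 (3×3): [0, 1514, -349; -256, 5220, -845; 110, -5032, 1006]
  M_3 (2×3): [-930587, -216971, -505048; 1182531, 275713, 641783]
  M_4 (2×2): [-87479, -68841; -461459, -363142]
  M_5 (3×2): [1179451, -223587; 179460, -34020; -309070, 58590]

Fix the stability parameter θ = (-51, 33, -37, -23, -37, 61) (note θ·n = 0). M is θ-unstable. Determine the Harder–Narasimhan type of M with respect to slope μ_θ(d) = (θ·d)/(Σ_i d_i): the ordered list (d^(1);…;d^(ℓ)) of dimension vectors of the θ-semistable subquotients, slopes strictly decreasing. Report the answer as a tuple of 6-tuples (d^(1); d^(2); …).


Via rank(M_{q-1}∘⋯∘M_p): M ≅ I[1,5], I[2,3], I[2,6], I[6,6]^2.
μ_θ-semistable layers: μ^(1)=61; μ^(2)=-2; μ^(3)=-16; μ^(4)=-51

((0, 0, 0, 0, 0, 3); (0, 1, 1, 0, 0, 0); (0, 2, 2, 2, 2, 0); (1, 0, 0, 0, 0, 0))


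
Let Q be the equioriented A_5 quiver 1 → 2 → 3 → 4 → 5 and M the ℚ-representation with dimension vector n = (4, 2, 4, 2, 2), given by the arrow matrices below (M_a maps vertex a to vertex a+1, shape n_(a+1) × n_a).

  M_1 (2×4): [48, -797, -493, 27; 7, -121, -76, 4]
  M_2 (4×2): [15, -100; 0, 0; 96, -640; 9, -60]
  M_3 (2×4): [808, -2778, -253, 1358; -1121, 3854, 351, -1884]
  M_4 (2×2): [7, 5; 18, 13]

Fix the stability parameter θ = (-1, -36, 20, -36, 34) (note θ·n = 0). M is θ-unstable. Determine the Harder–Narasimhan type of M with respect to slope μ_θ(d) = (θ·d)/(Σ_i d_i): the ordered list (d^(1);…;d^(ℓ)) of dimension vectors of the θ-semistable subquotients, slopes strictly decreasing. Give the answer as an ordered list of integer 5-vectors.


Via rank(M_{q-1}∘⋯∘M_p): M ≅ I[1,1]^2, I[1,2], I[1,5], I[3,3]^2, I[3,5].
μ_θ-semistable layers: μ^(1)=34; μ^(2)=20; μ^(3)=-1; μ^(4)=-8; μ^(5)=-37/2

((0, 0, 0, 0, 2); (0, 0, 2, 0, 0); (2, 0, 0, 0, 0); (0, 0, 2, 2, 0); (2, 2, 0, 0, 0))


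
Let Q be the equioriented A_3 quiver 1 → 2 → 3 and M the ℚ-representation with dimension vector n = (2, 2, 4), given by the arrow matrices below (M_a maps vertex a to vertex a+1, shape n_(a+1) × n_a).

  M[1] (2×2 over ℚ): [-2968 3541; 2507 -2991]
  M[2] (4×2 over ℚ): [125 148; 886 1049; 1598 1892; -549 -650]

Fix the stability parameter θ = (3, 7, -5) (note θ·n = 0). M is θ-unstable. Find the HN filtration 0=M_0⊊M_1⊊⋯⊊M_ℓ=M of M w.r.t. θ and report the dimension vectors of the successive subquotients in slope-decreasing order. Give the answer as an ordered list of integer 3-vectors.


Barcode: M ≅ I[1,3]^2, I[3,3]^2. HN layers by μ_θ (2 steps, strictly decreasing):
  μ^(1)=5/3; μ^(2)=-5

((2, 2, 2); (0, 0, 2))


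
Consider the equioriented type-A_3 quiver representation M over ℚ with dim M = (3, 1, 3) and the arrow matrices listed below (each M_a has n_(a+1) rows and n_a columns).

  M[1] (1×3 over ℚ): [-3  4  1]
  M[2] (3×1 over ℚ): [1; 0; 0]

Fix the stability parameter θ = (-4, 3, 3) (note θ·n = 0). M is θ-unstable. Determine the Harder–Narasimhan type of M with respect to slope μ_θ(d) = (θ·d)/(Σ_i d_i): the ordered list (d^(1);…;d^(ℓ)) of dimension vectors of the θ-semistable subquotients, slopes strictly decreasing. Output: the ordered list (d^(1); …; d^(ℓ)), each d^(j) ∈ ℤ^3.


Barcode: M ≅ I[1,1]^2, I[1,3], I[3,3]^2. HN layers by μ_θ (2 steps, strictly decreasing):
  μ^(1)=3; μ^(2)=-4

((0, 1, 3); (3, 0, 0))


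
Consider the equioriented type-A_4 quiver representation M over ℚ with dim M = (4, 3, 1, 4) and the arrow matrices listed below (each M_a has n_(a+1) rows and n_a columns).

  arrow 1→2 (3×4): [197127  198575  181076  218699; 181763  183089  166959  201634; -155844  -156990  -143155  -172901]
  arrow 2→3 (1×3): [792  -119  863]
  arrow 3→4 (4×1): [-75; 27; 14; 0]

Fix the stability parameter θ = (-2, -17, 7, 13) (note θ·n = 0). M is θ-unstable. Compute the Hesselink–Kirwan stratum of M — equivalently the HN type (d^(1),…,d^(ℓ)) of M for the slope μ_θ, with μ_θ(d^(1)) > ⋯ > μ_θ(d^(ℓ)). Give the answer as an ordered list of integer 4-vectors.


Barcode: M ≅ I[1,1], I[1,2]^2, I[1,4], I[4,4]^3. HN layers by μ_θ (4 steps, strictly decreasing):
  μ^(1)=13; μ^(2)=7; μ^(3)=-2; μ^(4)=-19/2

((0, 0, 0, 4); (0, 0, 1, 0); (1, 0, 0, 0); (3, 3, 0, 0))


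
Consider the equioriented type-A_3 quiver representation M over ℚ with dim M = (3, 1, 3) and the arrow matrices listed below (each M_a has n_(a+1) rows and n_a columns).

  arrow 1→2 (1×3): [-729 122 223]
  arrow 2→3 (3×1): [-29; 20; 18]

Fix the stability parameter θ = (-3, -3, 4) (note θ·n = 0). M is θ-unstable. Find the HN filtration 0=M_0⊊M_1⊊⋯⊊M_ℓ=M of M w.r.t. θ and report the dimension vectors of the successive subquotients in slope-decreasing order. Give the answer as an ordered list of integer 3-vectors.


Interval decomposition of M: I[1,1]^2, I[1,3], I[3,3]^2.
HN type (ℓ=2): μ^(1)=4; μ^(2)=-3

((0, 0, 3); (3, 1, 0))


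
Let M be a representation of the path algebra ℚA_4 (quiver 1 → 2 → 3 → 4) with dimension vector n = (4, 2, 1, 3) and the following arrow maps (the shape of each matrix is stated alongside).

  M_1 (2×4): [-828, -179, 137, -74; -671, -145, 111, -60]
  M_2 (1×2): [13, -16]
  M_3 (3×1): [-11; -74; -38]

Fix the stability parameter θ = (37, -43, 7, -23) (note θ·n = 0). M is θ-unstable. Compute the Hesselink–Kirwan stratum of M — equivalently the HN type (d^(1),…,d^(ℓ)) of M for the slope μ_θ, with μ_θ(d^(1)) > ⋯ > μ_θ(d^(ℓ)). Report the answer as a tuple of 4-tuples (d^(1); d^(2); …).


Barcode: M ≅ I[1,1]^2, I[1,2], I[1,4], I[4,4]^2. HN layers by μ_θ (4 steps, strictly decreasing):
  μ^(1)=37; μ^(2)=-3; μ^(3)=-11/2; μ^(4)=-23

((2, 0, 0, 0); (1, 1, 0, 0); (1, 1, 1, 1); (0, 0, 0, 2))


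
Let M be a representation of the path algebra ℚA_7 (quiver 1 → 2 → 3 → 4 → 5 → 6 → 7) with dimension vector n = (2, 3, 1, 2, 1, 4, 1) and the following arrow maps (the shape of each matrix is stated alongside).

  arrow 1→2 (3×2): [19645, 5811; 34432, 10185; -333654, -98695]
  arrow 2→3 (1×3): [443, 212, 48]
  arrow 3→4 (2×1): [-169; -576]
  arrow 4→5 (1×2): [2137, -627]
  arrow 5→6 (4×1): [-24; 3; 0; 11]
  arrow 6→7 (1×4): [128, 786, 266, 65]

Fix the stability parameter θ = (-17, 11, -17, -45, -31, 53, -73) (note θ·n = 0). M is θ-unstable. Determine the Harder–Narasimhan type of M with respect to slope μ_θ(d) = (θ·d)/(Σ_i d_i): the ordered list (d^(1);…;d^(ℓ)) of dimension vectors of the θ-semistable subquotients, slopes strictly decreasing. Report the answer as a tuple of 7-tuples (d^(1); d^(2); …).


Via rank(M_{q-1}∘⋯∘M_p): M ≅ I[1,2], I[1,7], I[2,2], I[4,4], I[6,6]^3.
μ_θ-semistable layers: μ^(1)=53; μ^(2)=11; μ^(3)=-10; μ^(4)=-17; μ^(5)=-99/5; μ^(6)=-45

((0, 0, 0, 0, 0, 3, 0); (0, 2, 0, 0, 0, 0, 0); (0, 0, 0, 0, 0, 1, 1); (1, 0, 0, 0, 0, 0, 0); (1, 1, 1, 1, 1, 0, 0); (0, 0, 0, 1, 0, 0, 0))


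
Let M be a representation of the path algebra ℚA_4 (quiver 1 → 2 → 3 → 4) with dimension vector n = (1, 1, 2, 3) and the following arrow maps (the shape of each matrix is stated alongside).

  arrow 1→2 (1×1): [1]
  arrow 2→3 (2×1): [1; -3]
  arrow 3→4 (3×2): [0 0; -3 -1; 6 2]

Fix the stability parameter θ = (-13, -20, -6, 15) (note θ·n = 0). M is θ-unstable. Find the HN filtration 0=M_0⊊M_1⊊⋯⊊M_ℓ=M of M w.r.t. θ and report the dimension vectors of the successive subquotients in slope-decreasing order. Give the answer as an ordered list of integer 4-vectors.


Barcode: M ≅ I[1,3], I[3,4], I[4,4]^2. HN layers by μ_θ (3 steps, strictly decreasing):
  μ^(1)=15; μ^(2)=-6; μ^(3)=-33/2

((0, 0, 0, 3); (0, 0, 2, 0); (1, 1, 0, 0))
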